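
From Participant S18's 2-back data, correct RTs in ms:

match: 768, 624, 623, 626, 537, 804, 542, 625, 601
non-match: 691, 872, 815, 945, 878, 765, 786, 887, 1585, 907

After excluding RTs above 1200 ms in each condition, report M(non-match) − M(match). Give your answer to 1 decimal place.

non-match: exclude 1585
M(match) = 5750/9 = 638.889
M(non-match) = 7546/9 = 838.444
Difference = 838.444 − 638.889 = 199.556 ms

199.6 ms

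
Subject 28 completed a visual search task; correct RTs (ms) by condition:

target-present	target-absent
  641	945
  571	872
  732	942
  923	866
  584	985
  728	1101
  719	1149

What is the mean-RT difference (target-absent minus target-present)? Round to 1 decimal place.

280.3 ms

M(target-present) = 4898/7 = 699.714
M(target-absent) = 6860/7 = 980.000
Difference = 980.000 − 699.714 = 280.286 ms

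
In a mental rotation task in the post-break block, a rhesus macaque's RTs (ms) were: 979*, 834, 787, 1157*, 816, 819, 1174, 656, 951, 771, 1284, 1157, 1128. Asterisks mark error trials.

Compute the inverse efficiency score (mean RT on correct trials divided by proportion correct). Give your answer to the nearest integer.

1115 ms

Correct trials (n=11): 834, 787, 816, 819, 1174, 656, 951, 771, 1284, 1157, 1128
Mean correct RT = 10377/11 = 943.3636 ms
Proportion correct = 11/13
IES = 943.3636 / (11/13) = 1114.884 ms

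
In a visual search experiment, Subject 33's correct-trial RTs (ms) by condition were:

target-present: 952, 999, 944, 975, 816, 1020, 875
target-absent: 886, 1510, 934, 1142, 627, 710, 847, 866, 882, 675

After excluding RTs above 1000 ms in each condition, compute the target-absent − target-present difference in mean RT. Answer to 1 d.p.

-123.5 ms

target-present: exclude 1020
target-absent: exclude 1510, 1142
M(target-present) = 5561/6 = 926.833
M(target-absent) = 6427/8 = 803.375
Difference = 803.375 − 926.833 = -123.458 ms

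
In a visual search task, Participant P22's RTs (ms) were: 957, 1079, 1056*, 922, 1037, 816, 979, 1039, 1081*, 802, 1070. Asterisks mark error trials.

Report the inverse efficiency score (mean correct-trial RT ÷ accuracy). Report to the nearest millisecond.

Correct trials (n=9): 957, 1079, 922, 1037, 816, 979, 1039, 802, 1070
Mean correct RT = 8701/9 = 966.7778 ms
Proportion correct = 9/11
IES = 966.7778 / (9/11) = 1181.617 ms

1182 ms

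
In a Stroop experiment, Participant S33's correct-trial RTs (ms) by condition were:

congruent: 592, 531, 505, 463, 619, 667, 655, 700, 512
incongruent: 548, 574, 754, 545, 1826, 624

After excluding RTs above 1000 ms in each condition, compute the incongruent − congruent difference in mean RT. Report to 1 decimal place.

incongruent: exclude 1826
M(congruent) = 5244/9 = 582.667
M(incongruent) = 3045/5 = 609.000
Difference = 609.000 − 582.667 = 26.333 ms

26.3 ms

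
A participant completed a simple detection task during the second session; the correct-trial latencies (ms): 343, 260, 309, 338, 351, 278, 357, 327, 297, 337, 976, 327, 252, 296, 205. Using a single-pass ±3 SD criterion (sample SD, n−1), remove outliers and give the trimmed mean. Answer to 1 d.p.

305.5 ms

n = 15, ΣRT = 5253, M = 350.200
Σ(x−M)² = 444664.40; s = √(444664.40/14) = 178.218
Cutoffs: 350.200 ± 3·178.218 → [-184.5, 884.9]
Outside: 976 → excluded.
Retained (n=14): Σ = 4277, mean = 4277/14 = 305.500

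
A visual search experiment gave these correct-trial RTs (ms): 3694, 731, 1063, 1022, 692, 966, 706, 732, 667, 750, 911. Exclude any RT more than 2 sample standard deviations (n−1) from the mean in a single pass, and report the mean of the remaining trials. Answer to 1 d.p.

824.0 ms

n = 11, ΣRT = 11934, M = 1084.909
Σ(x−M)² = 7690734.91; s = √(7690734.91/10) = 876.968
Cutoffs: 1084.909 ± 2·876.968 → [-669.0, 2838.8]
Outside: 3694 → excluded.
Retained (n=10): Σ = 8240, mean = 8240/10 = 824.000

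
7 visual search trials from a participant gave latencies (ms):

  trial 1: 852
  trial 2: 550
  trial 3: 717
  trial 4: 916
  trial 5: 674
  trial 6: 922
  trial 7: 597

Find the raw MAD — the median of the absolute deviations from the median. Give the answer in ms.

Sorted: 550, 597, 674, 717, 852, 916, 922 → median = 717
|x − 717|: 135, 167, 0, 199, 43, 205, 120
Sorted deviations: 0, 43, 120, 135, 167, 199, 205 → MAD = 135

135 ms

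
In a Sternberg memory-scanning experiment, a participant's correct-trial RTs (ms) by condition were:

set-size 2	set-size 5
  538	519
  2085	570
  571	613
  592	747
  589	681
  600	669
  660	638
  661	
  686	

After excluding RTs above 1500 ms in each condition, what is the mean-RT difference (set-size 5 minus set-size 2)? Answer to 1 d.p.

21.7 ms

set-size 2: exclude 2085
M(set-size 2) = 4897/8 = 612.125
M(set-size 5) = 4437/7 = 633.857
Difference = 633.857 − 612.125 = 21.732 ms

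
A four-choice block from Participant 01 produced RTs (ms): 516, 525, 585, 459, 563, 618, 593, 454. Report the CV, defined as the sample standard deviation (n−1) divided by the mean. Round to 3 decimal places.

n = 8, Σ = 4313, M = 539.1250
Σ(x−M)² = 26198.875; s = √(26198.875/7) = 61.1776
CV = 61.1776 / 539.1250 = 0.11348

0.113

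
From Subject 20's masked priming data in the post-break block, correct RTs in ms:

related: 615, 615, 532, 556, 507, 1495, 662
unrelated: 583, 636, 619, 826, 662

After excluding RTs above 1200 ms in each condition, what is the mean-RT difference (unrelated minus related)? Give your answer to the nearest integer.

84 ms

related: exclude 1495
M(related) = 3487/6 = 581.167
M(unrelated) = 3326/5 = 665.200
Difference = 665.200 − 581.167 = 84.033 ms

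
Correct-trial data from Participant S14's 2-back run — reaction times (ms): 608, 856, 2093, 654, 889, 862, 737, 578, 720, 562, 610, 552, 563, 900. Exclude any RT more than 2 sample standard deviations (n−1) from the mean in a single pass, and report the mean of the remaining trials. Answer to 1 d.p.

699.3 ms

n = 14, ΣRT = 11184, M = 798.857
Σ(x−M)² = 2024981.71; s = √(2024981.71/13) = 394.674
Cutoffs: 798.857 ± 2·394.674 → [9.5, 1588.2]
Outside: 2093 → excluded.
Retained (n=13): Σ = 9091, mean = 9091/13 = 699.308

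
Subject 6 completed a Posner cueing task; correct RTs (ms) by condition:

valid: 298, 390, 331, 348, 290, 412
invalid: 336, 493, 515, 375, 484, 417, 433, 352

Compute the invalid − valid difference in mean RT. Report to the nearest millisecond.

81 ms

M(valid) = 2069/6 = 344.833
M(invalid) = 3405/8 = 425.625
Difference = 425.625 − 344.833 = 80.792 ms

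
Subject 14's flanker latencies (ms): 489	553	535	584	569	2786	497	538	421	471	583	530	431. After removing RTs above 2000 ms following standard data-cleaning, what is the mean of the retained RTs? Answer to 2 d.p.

516.75 ms

Excluded: 2786
Retained (n=12): Σ = 6201
Mean = 6201/12 = 516.7500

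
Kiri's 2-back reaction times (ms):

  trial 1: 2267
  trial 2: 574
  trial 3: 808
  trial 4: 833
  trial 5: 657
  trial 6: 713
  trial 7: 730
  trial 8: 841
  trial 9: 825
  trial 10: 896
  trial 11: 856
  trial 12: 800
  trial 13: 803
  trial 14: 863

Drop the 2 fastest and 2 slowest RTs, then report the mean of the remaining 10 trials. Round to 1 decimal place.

Sorted: 574, 657, 713, 730, 800, 803, 808, 825, 833, 841, 856, 863, 896, 2267
Drop lowest 2 (574, 657) and highest 2 (896, 2267)
Remaining (n=10): Σ = 8072, mean = 8072/10 = 807.200

807.2 ms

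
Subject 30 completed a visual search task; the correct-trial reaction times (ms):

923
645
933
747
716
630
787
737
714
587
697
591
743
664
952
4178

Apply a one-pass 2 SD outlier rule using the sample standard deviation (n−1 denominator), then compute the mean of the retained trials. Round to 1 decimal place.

737.7 ms

n = 16, ΣRT = 15244, M = 952.750
Σ(x−M)² = 11289213.00; s = √(11289213.00/15) = 867.533
Cutoffs: 952.750 ± 2·867.533 → [-782.3, 2687.8]
Outside: 4178 → excluded.
Retained (n=15): Σ = 11066, mean = 11066/15 = 737.733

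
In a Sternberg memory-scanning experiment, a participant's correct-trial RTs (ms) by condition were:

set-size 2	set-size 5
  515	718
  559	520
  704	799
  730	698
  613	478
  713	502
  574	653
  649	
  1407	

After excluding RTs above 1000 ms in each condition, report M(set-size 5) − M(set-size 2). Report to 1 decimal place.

set-size 2: exclude 1407
M(set-size 2) = 5057/8 = 632.125
M(set-size 5) = 4368/7 = 624.000
Difference = 624.000 − 632.125 = -8.125 ms

-8.1 ms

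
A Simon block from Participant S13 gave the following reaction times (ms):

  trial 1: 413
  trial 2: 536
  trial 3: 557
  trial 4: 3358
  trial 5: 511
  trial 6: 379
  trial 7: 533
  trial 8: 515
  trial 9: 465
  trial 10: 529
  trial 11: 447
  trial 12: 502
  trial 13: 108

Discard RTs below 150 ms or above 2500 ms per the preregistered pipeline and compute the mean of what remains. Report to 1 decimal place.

489.7 ms

Excluded: 108, 3358
Retained (n=11): Σ = 5387
Mean = 5387/11 = 489.7273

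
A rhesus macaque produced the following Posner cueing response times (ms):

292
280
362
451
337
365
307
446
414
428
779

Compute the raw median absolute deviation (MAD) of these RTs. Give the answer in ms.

Sorted: 280, 292, 307, 337, 362, 365, 414, 428, 446, 451, 779 → median = 365
|x − 365|: 73, 85, 3, 86, 28, 0, 58, 81, 49, 63, 414
Sorted deviations: 0, 3, 28, 49, 58, 63, 73, 81, 85, 86, 414 → MAD = 63

63 ms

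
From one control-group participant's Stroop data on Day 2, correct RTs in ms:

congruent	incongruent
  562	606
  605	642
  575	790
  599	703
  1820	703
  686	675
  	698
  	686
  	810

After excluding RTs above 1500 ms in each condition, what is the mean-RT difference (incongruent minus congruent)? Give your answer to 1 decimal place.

96.0 ms

congruent: exclude 1820
M(congruent) = 3027/5 = 605.400
M(incongruent) = 6313/9 = 701.444
Difference = 701.444 − 605.400 = 96.044 ms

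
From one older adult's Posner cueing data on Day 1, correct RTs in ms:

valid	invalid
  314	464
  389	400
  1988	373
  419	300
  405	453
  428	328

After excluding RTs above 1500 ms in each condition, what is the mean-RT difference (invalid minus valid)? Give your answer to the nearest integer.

valid: exclude 1988
M(valid) = 1955/5 = 391.000
M(invalid) = 2318/6 = 386.333
Difference = 386.333 − 391.000 = -4.667 ms

-5 ms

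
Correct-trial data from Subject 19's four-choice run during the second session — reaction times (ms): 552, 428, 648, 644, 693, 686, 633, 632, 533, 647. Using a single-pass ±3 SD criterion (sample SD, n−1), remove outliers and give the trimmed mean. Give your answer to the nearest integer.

610 ms

n = 10, ΣRT = 6096, M = 609.600
Σ(x−M)² = 60062.40; s = √(60062.40/9) = 81.692
Cutoffs: 609.600 ± 3·81.692 → [364.5, 854.7]
No RTs fall outside the cutoffs; all 10 retained. Mean = 6096/10 = 609.600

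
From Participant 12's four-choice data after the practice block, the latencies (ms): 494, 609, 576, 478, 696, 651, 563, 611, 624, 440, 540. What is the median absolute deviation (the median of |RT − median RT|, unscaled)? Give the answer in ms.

48 ms

Sorted: 440, 478, 494, 540, 563, 576, 609, 611, 624, 651, 696 → median = 576
|x − 576|: 82, 33, 0, 98, 120, 75, 13, 35, 48, 136, 36
Sorted deviations: 0, 13, 33, 35, 36, 48, 75, 82, 98, 120, 136 → MAD = 48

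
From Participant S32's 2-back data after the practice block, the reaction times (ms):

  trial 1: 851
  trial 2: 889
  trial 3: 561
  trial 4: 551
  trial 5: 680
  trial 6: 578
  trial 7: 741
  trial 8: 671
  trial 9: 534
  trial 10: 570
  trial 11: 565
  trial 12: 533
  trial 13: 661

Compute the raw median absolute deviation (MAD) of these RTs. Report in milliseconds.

Sorted: 533, 534, 551, 561, 565, 570, 578, 661, 671, 680, 741, 851, 889 → median = 578
|x − 578|: 273, 311, 17, 27, 102, 0, 163, 93, 44, 8, 13, 45, 83
Sorted deviations: 0, 8, 13, 17, 27, 44, 45, 83, 93, 102, 163, 273, 311 → MAD = 45

45 ms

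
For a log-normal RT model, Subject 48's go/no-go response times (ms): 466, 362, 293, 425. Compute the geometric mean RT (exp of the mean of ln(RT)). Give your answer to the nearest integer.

381 ms

ln(RT): 6.1442, 5.8916, 5.6802, 6.0521
Mean ln(RT) = 23.7681/4 = 5.94202
Geometric mean = exp(5.94202) = 380.70 ms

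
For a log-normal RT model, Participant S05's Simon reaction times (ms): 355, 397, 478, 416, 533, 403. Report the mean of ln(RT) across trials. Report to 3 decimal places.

ln(RT): 5.8721, 5.9839, 6.1696, 6.0307, 6.2785, 5.9989
Σ ln(RT) = 36.3338
Mean = 36.3338/6 = 6.05563

6.056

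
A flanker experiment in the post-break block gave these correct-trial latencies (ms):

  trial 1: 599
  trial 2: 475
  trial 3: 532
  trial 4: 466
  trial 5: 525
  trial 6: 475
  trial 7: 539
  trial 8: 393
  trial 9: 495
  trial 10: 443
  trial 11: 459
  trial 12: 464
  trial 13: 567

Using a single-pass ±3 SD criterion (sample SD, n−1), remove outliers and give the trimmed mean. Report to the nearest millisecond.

495 ms

n = 13, ΣRT = 6432, M = 494.769
Σ(x−M)² = 37210.31; s = √(37210.31/12) = 55.685
Cutoffs: 494.769 ± 3·55.685 → [327.7, 661.8]
No RTs fall outside the cutoffs; all 13 retained. Mean = 6432/13 = 494.769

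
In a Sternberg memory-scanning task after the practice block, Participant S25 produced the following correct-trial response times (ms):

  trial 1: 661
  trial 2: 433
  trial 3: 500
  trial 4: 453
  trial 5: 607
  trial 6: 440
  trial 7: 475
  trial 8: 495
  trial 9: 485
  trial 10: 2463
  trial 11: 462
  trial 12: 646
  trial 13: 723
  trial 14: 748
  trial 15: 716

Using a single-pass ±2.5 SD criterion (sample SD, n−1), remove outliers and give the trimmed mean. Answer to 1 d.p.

560.3 ms

n = 15, ΣRT = 10307, M = 687.133
Σ(x−M)² = 3557277.73; s = √(3557277.73/14) = 504.075
Cutoffs: 687.133 ± 2.5·504.075 → [-573.1, 1947.3]
Outside: 2463 → excluded.
Retained (n=14): Σ = 7844, mean = 7844/14 = 560.286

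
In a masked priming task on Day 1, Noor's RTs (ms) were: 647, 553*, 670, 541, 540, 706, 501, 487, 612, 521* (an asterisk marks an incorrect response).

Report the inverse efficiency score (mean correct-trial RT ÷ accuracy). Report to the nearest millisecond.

Correct trials (n=8): 647, 670, 541, 540, 706, 501, 487, 612
Mean correct RT = 4704/8 = 588.0000 ms
Proportion correct = 8/10
IES = 588.0000 / (8/10) = 735.000 ms

735 ms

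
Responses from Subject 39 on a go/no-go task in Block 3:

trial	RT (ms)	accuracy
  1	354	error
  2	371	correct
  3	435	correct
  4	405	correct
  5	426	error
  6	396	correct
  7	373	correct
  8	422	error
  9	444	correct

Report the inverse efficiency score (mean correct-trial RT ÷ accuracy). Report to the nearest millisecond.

606 ms

Correct trials (n=6): 371, 435, 405, 396, 373, 444
Mean correct RT = 2424/6 = 404.0000 ms
Proportion correct = 6/9
IES = 404.0000 / (6/9) = 606.000 ms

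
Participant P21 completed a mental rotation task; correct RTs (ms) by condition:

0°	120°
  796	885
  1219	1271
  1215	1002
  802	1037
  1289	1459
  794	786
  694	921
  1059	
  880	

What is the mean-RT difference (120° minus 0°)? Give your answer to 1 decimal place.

79.6 ms

M(0°) = 8748/9 = 972.000
M(120°) = 7361/7 = 1051.571
Difference = 1051.571 − 972.000 = 79.571 ms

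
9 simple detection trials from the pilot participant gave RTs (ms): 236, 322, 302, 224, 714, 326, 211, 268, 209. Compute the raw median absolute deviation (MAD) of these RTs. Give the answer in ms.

54 ms

Sorted: 209, 211, 224, 236, 268, 302, 322, 326, 714 → median = 268
|x − 268|: 32, 54, 34, 44, 446, 58, 57, 0, 59
Sorted deviations: 0, 32, 34, 44, 54, 57, 58, 59, 446 → MAD = 54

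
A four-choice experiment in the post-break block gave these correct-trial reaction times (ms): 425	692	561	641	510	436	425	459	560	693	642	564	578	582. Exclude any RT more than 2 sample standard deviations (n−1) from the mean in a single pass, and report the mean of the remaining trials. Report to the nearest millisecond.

555 ms

n = 14, ΣRT = 7768, M = 554.857
Σ(x−M)² = 113379.71; s = √(113379.71/13) = 93.389
Cutoffs: 554.857 ± 2·93.389 → [368.1, 741.6]
No RTs fall outside the cutoffs; all 14 retained. Mean = 7768/14 = 554.857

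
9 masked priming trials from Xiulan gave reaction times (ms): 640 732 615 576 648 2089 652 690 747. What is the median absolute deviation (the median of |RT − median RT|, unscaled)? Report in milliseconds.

38 ms

Sorted: 576, 615, 640, 648, 652, 690, 732, 747, 2089 → median = 652
|x − 652|: 12, 80, 37, 76, 4, 1437, 0, 38, 95
Sorted deviations: 0, 4, 12, 37, 38, 76, 80, 95, 1437 → MAD = 38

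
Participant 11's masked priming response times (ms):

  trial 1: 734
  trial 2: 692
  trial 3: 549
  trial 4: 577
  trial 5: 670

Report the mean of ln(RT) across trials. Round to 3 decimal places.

ln(RT): 6.5985, 6.5396, 6.3081, 6.3578, 6.5073
Σ ln(RT) = 32.3113
Mean = 32.3113/5 = 6.46226

6.462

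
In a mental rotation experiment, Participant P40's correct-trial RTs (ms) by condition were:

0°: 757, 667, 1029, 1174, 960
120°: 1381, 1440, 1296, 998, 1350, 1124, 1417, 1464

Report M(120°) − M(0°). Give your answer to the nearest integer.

M(0°) = 4587/5 = 917.400
M(120°) = 10470/8 = 1308.750
Difference = 1308.750 − 917.400 = 391.350 ms

391 ms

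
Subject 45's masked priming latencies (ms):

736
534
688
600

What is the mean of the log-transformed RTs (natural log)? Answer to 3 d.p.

6.453

ln(RT): 6.6012, 6.2804, 6.5338, 6.3969
Σ ln(RT) = 25.8123
Mean = 25.8123/4 = 6.45309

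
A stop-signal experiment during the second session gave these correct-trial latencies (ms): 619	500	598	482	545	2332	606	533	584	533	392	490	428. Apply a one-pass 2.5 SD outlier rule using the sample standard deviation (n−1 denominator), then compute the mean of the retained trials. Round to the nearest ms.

n = 13, ΣRT = 8642, M = 664.769
Σ(x−M)² = 3066820.31; s = √(3066820.31/12) = 505.538
Cutoffs: 664.769 ± 2.5·505.538 → [-599.1, 1928.6]
Outside: 2332 → excluded.
Retained (n=12): Σ = 6310, mean = 6310/12 = 525.833

526 ms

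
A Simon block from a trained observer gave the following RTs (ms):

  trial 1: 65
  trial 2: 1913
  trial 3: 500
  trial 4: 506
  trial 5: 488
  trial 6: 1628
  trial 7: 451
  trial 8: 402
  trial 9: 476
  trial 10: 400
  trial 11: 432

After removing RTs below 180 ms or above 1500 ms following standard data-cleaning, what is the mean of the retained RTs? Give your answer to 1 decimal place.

Excluded: 65, 1628, 1913
Retained (n=8): Σ = 3655
Mean = 3655/8 = 456.8750

456.9 ms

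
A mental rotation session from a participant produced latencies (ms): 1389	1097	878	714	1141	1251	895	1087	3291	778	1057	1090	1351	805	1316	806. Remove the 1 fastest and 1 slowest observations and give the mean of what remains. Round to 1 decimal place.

Sorted: 714, 778, 805, 806, 878, 895, 1057, 1087, 1090, 1097, 1141, 1251, 1316, 1351, 1389, 3291
Drop lowest 1 (714) and highest 1 (3291)
Remaining (n=14): Σ = 14941, mean = 14941/14 = 1067.214

1067.2 ms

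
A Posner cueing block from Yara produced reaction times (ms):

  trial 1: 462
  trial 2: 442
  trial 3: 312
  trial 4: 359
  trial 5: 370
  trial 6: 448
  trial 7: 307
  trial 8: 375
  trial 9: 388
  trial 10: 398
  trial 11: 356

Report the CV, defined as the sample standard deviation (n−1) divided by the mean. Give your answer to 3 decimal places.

n = 11, Σ = 4217, M = 383.3636
Σ(x−M)² = 26550.545; s = √(26550.545/10) = 51.5272
CV = 51.5272 / 383.3636 = 0.13441

0.134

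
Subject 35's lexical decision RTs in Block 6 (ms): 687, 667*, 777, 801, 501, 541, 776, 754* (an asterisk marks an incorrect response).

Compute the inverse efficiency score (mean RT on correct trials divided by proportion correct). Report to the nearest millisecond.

Correct trials (n=6): 687, 777, 801, 501, 541, 776
Mean correct RT = 4083/6 = 680.5000 ms
Proportion correct = 6/8
IES = 680.5000 / (6/8) = 907.333 ms

907 ms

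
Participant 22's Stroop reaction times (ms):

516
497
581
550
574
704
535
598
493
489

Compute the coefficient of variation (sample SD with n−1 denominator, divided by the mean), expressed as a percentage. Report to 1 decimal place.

n = 10, Σ = 5537, M = 553.7000
Σ(x−M)² = 38580.100; s = √(38580.100/9) = 65.4727
CV = 65.4727 / 553.7000 = 0.11825 = 11.825%

11.8%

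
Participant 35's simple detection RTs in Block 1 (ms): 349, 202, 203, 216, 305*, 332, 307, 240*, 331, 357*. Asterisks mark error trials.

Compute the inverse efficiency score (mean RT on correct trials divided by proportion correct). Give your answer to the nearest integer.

Correct trials (n=7): 349, 202, 203, 216, 332, 307, 331
Mean correct RT = 1940/7 = 277.1429 ms
Proportion correct = 7/10
IES = 277.1429 / (7/10) = 395.918 ms

396 ms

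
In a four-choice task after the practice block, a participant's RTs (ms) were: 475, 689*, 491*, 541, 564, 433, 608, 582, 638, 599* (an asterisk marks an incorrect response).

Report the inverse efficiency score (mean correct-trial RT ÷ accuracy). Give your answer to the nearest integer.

784 ms

Correct trials (n=7): 475, 541, 564, 433, 608, 582, 638
Mean correct RT = 3841/7 = 548.7143 ms
Proportion correct = 7/10
IES = 548.7143 / (7/10) = 783.878 ms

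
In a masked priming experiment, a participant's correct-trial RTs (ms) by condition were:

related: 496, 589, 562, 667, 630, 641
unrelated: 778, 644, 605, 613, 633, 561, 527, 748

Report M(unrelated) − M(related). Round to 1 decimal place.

M(related) = 3585/6 = 597.500
M(unrelated) = 5109/8 = 638.625
Difference = 638.625 − 597.500 = 41.125 ms

41.1 ms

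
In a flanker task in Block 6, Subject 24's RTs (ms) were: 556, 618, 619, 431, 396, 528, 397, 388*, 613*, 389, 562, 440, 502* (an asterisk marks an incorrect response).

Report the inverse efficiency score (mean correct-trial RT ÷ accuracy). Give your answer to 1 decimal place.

641.7 ms

Correct trials (n=10): 556, 618, 619, 431, 396, 528, 397, 389, 562, 440
Mean correct RT = 4936/10 = 493.6000 ms
Proportion correct = 10/13
IES = 493.6000 / (10/13) = 641.680 ms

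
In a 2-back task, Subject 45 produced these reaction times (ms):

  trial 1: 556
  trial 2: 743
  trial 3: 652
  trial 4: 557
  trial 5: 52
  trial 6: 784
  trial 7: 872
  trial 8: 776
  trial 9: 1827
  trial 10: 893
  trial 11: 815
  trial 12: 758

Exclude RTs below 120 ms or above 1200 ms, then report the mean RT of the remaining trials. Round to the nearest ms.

Excluded: 52, 1827
Retained (n=10): Σ = 7406
Mean = 7406/10 = 740.6000

741 ms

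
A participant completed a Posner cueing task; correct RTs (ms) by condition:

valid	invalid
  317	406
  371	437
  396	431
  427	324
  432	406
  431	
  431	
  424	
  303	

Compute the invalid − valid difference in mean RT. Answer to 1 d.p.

M(valid) = 3532/9 = 392.444
M(invalid) = 2004/5 = 400.800
Difference = 400.800 − 392.444 = 8.356 ms

8.4 ms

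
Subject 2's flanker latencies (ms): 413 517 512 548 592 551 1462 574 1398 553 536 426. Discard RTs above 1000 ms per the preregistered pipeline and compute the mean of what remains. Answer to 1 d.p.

Excluded: 1398, 1462
Retained (n=10): Σ = 5222
Mean = 5222/10 = 522.2000

522.2 ms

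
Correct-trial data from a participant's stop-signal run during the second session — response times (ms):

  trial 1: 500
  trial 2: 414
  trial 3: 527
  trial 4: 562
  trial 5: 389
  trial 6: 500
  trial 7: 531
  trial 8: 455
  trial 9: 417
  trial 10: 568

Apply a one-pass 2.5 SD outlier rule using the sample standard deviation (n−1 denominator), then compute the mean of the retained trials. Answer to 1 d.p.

486.3 ms

n = 10, ΣRT = 4863, M = 486.300
Σ(x−M)² = 36912.10; s = √(36912.10/9) = 64.042
Cutoffs: 486.300 ± 2.5·64.042 → [326.2, 646.4]
No RTs fall outside the cutoffs; all 10 retained. Mean = 4863/10 = 486.300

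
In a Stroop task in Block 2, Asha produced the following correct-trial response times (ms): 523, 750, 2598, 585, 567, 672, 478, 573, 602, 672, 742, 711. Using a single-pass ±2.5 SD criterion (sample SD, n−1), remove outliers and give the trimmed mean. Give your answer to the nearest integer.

625 ms

n = 12, ΣRT = 9473, M = 789.417
Σ(x−M)² = 3649672.92; s = √(3649672.92/11) = 576.011
Cutoffs: 789.417 ± 2.5·576.011 → [-650.6, 2229.4]
Outside: 2598 → excluded.
Retained (n=11): Σ = 6875, mean = 6875/11 = 625.000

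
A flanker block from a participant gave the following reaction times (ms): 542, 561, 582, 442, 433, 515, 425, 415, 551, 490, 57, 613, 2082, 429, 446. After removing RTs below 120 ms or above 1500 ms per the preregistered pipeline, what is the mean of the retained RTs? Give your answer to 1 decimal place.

Excluded: 57, 2082
Retained (n=13): Σ = 6444
Mean = 6444/13 = 495.6923

495.7 ms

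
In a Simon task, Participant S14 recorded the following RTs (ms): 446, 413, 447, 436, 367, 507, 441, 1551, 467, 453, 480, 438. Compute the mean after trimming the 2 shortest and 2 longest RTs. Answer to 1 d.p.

Sorted: 367, 413, 436, 438, 441, 446, 447, 453, 467, 480, 507, 1551
Drop lowest 2 (367, 413) and highest 2 (507, 1551)
Remaining (n=8): Σ = 3608, mean = 3608/8 = 451.000

451.0 ms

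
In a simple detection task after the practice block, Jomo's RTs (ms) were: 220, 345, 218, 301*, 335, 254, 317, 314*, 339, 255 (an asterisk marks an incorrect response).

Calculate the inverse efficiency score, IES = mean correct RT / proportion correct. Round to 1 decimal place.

356.7 ms

Correct trials (n=8): 220, 345, 218, 335, 254, 317, 339, 255
Mean correct RT = 2283/8 = 285.3750 ms
Proportion correct = 8/10
IES = 285.3750 / (8/10) = 356.719 ms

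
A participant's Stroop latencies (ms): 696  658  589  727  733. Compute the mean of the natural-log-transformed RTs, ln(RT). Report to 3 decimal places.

6.520

ln(RT): 6.5453, 6.4892, 6.3784, 6.5889, 6.5971
Σ ln(RT) = 32.5991
Mean = 32.5991/5 = 6.51981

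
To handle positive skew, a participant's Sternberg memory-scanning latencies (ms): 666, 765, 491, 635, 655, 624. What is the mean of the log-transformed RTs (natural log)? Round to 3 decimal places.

ln(RT): 6.5013, 6.6399, 6.1964, 6.4536, 6.4846, 6.4362
Σ ln(RT) = 38.7120
Mean = 38.7120/6 = 6.45200

6.452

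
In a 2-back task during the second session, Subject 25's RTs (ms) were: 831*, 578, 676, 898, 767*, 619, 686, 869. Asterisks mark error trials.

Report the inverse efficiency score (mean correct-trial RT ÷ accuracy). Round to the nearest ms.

961 ms

Correct trials (n=6): 578, 676, 898, 619, 686, 869
Mean correct RT = 4326/6 = 721.0000 ms
Proportion correct = 6/8
IES = 721.0000 / (6/8) = 961.333 ms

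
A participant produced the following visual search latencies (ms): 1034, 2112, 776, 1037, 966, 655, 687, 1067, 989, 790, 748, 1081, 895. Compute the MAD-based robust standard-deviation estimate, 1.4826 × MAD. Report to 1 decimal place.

170.5 ms

Sorted: 655, 687, 748, 776, 790, 895, 966, 989, 1034, 1037, 1067, 1081, 2112 → median = 966
|x − 966| sorted: 0, 23, 68, 71, 71, 101, 115, 176, 190, 218, 279, 311, 1146 → MAD = 115
Robust SD ≈ 1.4826 × 115 = 170.499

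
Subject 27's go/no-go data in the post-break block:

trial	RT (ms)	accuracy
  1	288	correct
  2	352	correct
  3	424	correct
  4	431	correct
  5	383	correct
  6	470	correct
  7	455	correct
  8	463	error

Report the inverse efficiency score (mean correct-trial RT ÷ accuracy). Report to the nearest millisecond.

Correct trials (n=7): 288, 352, 424, 431, 383, 470, 455
Mean correct RT = 2803/7 = 400.4286 ms
Proportion correct = 7/8
IES = 400.4286 / (7/8) = 457.633 ms

458 ms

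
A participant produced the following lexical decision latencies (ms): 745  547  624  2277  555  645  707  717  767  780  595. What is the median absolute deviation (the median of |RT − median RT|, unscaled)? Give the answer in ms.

73 ms

Sorted: 547, 555, 595, 624, 645, 707, 717, 745, 767, 780, 2277 → median = 707
|x − 707|: 38, 160, 83, 1570, 152, 62, 0, 10, 60, 73, 112
Sorted deviations: 0, 10, 38, 60, 62, 73, 83, 112, 152, 160, 1570 → MAD = 73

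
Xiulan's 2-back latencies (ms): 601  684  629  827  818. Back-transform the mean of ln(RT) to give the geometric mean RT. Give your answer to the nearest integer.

706 ms

ln(RT): 6.3986, 6.5280, 6.4441, 6.7178, 6.7069
Mean ln(RT) = 32.7954/5 = 6.55907
Geometric mean = exp(6.55907) = 705.62 ms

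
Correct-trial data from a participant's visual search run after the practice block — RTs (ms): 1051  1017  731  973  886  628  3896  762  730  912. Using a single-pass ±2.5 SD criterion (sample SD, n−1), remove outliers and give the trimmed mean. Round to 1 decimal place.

854.4 ms

n = 10, ΣRT = 11586, M = 1158.600
Σ(x−M)² = 8499924.40; s = √(8499924.40/9) = 971.821
Cutoffs: 1158.600 ± 2.5·971.821 → [-1271.0, 3588.2]
Outside: 3896 → excluded.
Retained (n=9): Σ = 7690, mean = 7690/9 = 854.444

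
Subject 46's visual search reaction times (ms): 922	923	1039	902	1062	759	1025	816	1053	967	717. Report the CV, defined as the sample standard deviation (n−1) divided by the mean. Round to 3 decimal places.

n = 11, Σ = 10185, M = 925.9091
Σ(x−M)² = 143146.909; s = √(143146.909/10) = 119.6440
CV = 119.6440 / 925.9091 = 0.12922

0.129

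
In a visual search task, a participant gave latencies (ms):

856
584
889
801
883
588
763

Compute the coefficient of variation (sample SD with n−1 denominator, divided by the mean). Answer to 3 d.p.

n = 7, Σ = 5364, M = 766.2857
Σ(x−M)² = 102959.429; s = √(102959.429/6) = 130.9958
CV = 130.9958 / 766.2857 = 0.17095

0.171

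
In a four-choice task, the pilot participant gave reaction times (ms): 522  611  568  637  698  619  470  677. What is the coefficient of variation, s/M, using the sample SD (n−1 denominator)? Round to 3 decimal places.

0.128

n = 8, Σ = 4802, M = 600.2500
Σ(x−M)² = 41391.500; s = √(41391.500/7) = 76.8965
CV = 76.8965 / 600.2500 = 0.12811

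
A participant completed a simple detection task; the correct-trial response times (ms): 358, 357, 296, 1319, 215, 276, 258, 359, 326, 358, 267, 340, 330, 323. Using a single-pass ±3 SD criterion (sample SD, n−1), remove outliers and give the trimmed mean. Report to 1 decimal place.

312.5 ms

n = 14, ΣRT = 5382, M = 384.429
Σ(x−M)² = 966399.43; s = √(966399.43/13) = 272.651
Cutoffs: 384.429 ± 3·272.651 → [-433.5, 1202.4]
Outside: 1319 → excluded.
Retained (n=13): Σ = 4063, mean = 4063/13 = 312.538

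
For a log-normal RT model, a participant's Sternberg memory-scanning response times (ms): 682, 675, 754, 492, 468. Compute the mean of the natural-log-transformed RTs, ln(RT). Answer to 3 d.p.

ln(RT): 6.5250, 6.5147, 6.6254, 6.1985, 6.1485
Σ ln(RT) = 32.0121
Mean = 32.0121/5 = 6.40242

6.402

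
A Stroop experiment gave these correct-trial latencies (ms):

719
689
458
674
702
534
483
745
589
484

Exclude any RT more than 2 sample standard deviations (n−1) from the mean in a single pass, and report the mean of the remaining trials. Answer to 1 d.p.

n = 10, ΣRT = 6077, M = 607.700
Σ(x−M)² = 110180.10; s = √(110180.10/9) = 110.645
Cutoffs: 607.700 ± 2·110.645 → [386.4, 829.0]
No RTs fall outside the cutoffs; all 10 retained. Mean = 6077/10 = 607.700

607.7 ms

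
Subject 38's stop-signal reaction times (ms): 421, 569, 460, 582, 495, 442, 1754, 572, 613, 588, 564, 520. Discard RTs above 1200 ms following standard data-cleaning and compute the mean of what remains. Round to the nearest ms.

530 ms

Excluded: 1754
Retained (n=11): Σ = 5826
Mean = 5826/11 = 529.6364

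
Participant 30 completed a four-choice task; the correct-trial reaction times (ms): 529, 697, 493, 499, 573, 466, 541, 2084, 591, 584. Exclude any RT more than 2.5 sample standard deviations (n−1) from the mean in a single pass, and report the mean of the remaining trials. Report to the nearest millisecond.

n = 10, ΣRT = 7057, M = 705.700
Σ(x−M)² = 2149134.10; s = √(2149134.10/9) = 488.664
Cutoffs: 705.700 ± 2.5·488.664 → [-516.0, 1927.4]
Outside: 2084 → excluded.
Retained (n=9): Σ = 4973, mean = 4973/9 = 552.556

553 ms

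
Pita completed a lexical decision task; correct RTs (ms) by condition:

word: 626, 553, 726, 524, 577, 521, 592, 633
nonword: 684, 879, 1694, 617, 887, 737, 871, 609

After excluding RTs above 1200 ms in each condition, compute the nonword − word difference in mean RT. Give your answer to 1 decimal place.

nonword: exclude 1694
M(word) = 4752/8 = 594.000
M(nonword) = 5284/7 = 754.857
Difference = 754.857 − 594.000 = 160.857 ms

160.9 ms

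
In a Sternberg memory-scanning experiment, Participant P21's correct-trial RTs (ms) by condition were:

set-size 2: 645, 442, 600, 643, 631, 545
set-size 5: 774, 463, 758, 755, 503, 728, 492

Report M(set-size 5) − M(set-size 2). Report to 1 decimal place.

54.7 ms

M(set-size 2) = 3506/6 = 584.333
M(set-size 5) = 4473/7 = 639.000
Difference = 639.000 − 584.333 = 54.667 ms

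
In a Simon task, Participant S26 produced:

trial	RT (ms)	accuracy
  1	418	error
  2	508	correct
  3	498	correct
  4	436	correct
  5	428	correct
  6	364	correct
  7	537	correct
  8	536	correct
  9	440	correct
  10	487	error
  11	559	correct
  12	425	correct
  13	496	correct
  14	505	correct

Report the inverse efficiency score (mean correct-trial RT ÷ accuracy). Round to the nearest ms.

557 ms

Correct trials (n=12): 508, 498, 436, 428, 364, 537, 536, 440, 559, 425, 496, 505
Mean correct RT = 5732/12 = 477.6667 ms
Proportion correct = 12/14
IES = 477.6667 / (12/14) = 557.278 ms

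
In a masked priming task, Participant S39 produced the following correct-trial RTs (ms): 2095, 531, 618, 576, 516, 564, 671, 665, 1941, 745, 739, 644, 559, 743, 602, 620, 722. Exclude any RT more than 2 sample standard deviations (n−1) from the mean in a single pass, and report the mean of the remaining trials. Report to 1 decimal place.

634.3 ms

n = 17, ΣRT = 13551, M = 797.118
Σ(x−M)² = 3475743.76; s = √(3475743.76/16) = 466.084
Cutoffs: 797.118 ± 2·466.084 → [-135.0, 1729.3]
Outside: 1941, 2095 → excluded.
Retained (n=15): Σ = 9515, mean = 9515/15 = 634.333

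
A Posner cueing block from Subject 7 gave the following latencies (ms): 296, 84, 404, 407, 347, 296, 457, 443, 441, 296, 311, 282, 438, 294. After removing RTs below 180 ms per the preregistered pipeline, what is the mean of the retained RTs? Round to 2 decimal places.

362.46 ms

Excluded: 84
Retained (n=13): Σ = 4712
Mean = 4712/13 = 362.4615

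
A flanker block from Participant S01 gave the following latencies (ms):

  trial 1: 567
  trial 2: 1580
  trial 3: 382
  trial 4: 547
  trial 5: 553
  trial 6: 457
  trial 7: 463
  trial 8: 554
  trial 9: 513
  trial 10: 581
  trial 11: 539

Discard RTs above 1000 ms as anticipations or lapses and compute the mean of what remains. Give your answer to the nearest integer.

Excluded: 1580
Retained (n=10): Σ = 5156
Mean = 5156/10 = 515.6000

516 ms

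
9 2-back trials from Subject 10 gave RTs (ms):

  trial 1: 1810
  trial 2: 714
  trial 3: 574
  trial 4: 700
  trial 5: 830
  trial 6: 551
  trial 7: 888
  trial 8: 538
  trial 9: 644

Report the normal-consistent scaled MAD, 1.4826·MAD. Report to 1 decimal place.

192.7 ms

Sorted: 538, 551, 574, 644, 700, 714, 830, 888, 1810 → median = 700
|x − 700| sorted: 0, 14, 56, 126, 130, 149, 162, 188, 1110 → MAD = 130
Robust SD ≈ 1.4826 × 130 = 192.738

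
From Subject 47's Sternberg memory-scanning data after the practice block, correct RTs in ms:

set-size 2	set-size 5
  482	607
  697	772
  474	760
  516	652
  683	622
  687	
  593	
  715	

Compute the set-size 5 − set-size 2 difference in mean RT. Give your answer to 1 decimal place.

M(set-size 2) = 4847/8 = 605.875
M(set-size 5) = 3413/5 = 682.600
Difference = 682.600 − 605.875 = 76.725 ms

76.7 ms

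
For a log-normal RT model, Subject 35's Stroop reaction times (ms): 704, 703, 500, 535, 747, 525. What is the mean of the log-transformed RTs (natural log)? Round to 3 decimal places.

ln(RT): 6.5568, 6.5554, 6.2146, 6.2823, 6.6161, 6.2634
Σ ln(RT) = 38.4885
Mean = 38.4885/6 = 6.41475

6.415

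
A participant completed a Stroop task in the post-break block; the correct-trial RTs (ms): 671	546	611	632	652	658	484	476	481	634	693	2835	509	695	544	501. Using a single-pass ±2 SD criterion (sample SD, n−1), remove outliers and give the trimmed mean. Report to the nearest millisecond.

586 ms

n = 16, ΣRT = 11622, M = 726.375
Σ(x−M)² = 4837905.75; s = √(4837905.75/15) = 567.915
Cutoffs: 726.375 ± 2·567.915 → [-409.5, 1862.2]
Outside: 2835 → excluded.
Retained (n=15): Σ = 8787, mean = 8787/15 = 585.800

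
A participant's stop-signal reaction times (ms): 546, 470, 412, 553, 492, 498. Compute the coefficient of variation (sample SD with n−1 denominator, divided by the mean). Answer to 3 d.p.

0.105

n = 6, Σ = 2971, M = 495.1667
Σ(x−M)² = 13496.833; s = √(13496.833/5) = 51.9554
CV = 51.9554 / 495.1667 = 0.10493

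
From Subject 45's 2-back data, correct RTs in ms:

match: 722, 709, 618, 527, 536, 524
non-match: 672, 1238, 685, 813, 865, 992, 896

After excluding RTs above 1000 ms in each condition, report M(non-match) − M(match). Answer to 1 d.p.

214.5 ms

non-match: exclude 1238
M(match) = 3636/6 = 606.000
M(non-match) = 4923/6 = 820.500
Difference = 820.500 − 606.000 = 214.500 ms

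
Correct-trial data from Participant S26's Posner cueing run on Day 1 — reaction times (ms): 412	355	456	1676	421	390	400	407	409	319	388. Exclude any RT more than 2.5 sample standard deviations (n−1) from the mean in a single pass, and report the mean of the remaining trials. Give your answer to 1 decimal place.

395.7 ms

n = 11, ΣRT = 5633, M = 512.091
Σ(x−M)² = 1502648.91; s = √(1502648.91/10) = 387.640
Cutoffs: 512.091 ± 2.5·387.640 → [-457.0, 1481.2]
Outside: 1676 → excluded.
Retained (n=10): Σ = 3957, mean = 3957/10 = 395.700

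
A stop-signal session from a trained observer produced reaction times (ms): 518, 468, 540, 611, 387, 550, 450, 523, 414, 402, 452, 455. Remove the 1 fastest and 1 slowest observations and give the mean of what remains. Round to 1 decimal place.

Sorted: 387, 402, 414, 450, 452, 455, 468, 518, 523, 540, 550, 611
Drop lowest 1 (387) and highest 1 (611)
Remaining (n=10): Σ = 4772, mean = 4772/10 = 477.200

477.2 ms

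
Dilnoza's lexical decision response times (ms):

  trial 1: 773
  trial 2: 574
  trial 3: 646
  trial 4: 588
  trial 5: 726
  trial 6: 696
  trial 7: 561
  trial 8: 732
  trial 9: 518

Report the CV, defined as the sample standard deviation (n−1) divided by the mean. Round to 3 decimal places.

n = 9, Σ = 5814, M = 646.0000
Σ(x−M)² = 64582.000; s = √(64582.000/8) = 89.8485
CV = 89.8485 / 646.0000 = 0.13908

0.139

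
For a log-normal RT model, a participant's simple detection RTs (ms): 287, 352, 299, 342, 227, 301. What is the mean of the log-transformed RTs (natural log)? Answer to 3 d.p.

ln(RT): 5.6595, 5.8636, 5.7004, 5.8348, 5.4250, 5.7071
Σ ln(RT) = 34.1904
Mean = 34.1904/6 = 5.69840

5.698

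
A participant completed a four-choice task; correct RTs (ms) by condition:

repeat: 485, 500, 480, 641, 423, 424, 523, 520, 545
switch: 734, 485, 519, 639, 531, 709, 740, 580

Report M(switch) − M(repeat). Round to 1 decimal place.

112.6 ms

M(repeat) = 4541/9 = 504.556
M(switch) = 4937/8 = 617.125
Difference = 617.125 − 504.556 = 112.569 ms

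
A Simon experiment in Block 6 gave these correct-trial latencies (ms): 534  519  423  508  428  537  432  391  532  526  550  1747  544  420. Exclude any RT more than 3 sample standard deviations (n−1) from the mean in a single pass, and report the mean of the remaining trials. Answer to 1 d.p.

n = 14, ΣRT = 8091, M = 577.929
Σ(x−M)² = 1513092.93; s = √(1513092.93/13) = 341.162
Cutoffs: 577.929 ± 3·341.162 → [-445.6, 1601.4]
Outside: 1747 → excluded.
Retained (n=13): Σ = 6344, mean = 6344/13 = 488.000

488.0 ms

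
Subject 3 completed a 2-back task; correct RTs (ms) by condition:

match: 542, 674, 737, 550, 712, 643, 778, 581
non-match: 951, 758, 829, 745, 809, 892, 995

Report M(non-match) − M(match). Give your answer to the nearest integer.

M(match) = 5217/8 = 652.125
M(non-match) = 5979/7 = 854.143
Difference = 854.143 − 652.125 = 202.018 ms

202 ms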